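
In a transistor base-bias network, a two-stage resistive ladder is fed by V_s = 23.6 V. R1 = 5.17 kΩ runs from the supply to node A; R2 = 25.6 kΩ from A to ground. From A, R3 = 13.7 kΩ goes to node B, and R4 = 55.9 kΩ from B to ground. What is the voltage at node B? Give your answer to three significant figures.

The second stage (R3 + R4 = 69.60 kΩ) loads node A in parallel with R2.
Effective lower resistance at A: R2 ‖ 69.60 = 18.72 kΩ.
V_A = 23.6 × 18.72/(5.17 + 18.72) = 18.49 V.
V_B = V_A × 0.8032 = 14.85 V.

V_B ≈ 14.9 V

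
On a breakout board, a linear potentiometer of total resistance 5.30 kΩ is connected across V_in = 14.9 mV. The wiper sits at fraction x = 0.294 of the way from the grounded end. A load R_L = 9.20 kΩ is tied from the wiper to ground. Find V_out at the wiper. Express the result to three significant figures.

Split the track: R_lower = x·R_p = 1.558 kΩ, R_upper = (1−x)·R_p = 3.742 kΩ.
R_L loads the lower segment: effective lower R = 1.333 kΩ.
Then V_out = V_in · 1.333/(3.742 + 1.333) = 3.913 mV.
(Unloaded: V_out = x·V_in = 4.38 mV.)

V_out ≈ 3.91 mV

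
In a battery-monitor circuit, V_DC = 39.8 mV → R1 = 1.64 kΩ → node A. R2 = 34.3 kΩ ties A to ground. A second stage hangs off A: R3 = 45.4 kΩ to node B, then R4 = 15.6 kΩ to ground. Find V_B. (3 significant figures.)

The second stage (R3 + R4 = 61.00 kΩ) loads node A in parallel with R2.
Effective lower resistance at A: R2 ‖ 61.00 = 21.95 kΩ.
So V_A = 39.8 × 0.9305 = 37.03 mV.
Stage 2 is unloaded, so V_B = V_A · R4/(R3+R4) = 37.03 × 15.6/61.00 = 9.471 mV.

V_B ≈ 9.47 mV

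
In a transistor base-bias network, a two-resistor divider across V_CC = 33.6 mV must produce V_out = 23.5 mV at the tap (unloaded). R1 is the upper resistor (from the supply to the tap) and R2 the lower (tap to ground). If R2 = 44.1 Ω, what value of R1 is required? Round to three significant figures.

V_out/V_CC = R2/(R1+R2) = 0.6994.
R1 = R2·(1/k − 1) = 44.1 × 0.4298 = 18.95 Ω.

R1 ≈ 19.0 Ω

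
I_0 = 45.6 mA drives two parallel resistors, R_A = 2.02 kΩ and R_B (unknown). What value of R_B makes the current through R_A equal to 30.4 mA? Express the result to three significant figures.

The fraction through R_A equals R_B/(R_A+R_B).
30.4/45.6 = R_B/(R_A + R_B) → R_B = R_A · (0.6667)/(1 − 0.6667) = 2.02 × 2.000 = 4.040 kΩ.

R_B ≈ 4.04 kΩ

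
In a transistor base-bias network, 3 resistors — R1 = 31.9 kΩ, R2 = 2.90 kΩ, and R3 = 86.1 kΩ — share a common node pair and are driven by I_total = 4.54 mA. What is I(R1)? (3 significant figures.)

ΣG = 1/31.9 + 1/2.90 + 1/86.1 = 0.3878.
By the current-divider rule, I = I_total · G_k/ΣG = 4.54 × 0.08084 = 0.3670 mA.

I ≈ 0.367 mA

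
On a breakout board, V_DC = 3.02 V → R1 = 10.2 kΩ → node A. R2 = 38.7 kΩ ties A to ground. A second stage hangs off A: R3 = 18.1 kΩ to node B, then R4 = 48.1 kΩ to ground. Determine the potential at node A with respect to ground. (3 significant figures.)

Node A sees R2 in parallel with the series input of stage 2, R3 + R4 = 66.20 kΩ.
Effective lower resistance at A: R2 ‖ 66.20 = 24.42 kΩ.
So V_A = 3.02 × 0.7054 = 2.130 V.

V_A ≈ 2.13 V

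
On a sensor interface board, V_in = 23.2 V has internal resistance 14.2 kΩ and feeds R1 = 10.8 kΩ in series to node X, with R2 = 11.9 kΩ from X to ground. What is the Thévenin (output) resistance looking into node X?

R_th ≈ 8.06 kΩ

R1' = 14.2 + 10.8 = 25.00 kΩ (source resistance + R1).
Zeroing V_in shorts the top of R1' to ground, so R_th = R1' ‖ R2 = 8.062 kΩ.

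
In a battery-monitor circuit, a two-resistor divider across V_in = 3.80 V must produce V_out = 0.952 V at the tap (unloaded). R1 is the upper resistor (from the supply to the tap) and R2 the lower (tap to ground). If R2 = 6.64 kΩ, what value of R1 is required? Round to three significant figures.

Required fraction k = V_out/V_in = 0.2505.
Rearranging, R1 = R2·(1−k)/k = 6.64 × 2.992 = 19.86 kΩ.

R1 ≈ 19.9 kΩ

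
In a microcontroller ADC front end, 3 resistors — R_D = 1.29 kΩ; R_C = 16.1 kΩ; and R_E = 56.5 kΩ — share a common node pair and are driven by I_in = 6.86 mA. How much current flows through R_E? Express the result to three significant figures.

ΣG = 1/1.29 + 1/16.1 + 1/56.5 = 0.8550.
By the current-divider rule, I = I_in · G_k/ΣG = 6.86 × 0.02070 = 0.1420 mA.

I ≈ 0.142 mA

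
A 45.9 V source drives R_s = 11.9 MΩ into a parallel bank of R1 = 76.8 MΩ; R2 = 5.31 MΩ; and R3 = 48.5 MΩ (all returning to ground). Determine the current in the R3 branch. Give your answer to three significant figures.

Combine the parallel branches: R_p = (1/76.8 + 1/5.31 + 1/48.5)⁻¹ = 4.505 MΩ.
V_A by voltage divider: V_A = 45.9 × 4.505/(11.9 + 4.505) = 12.61 V.
I(R3) = V_A / R3 = 12.61/48.5 = 0.2599 µA.
(Equivalently: I_total = 2.798 µA, then current-divider fraction G_k/ΣG = 0.09289.)

I ≈ 0.260 µA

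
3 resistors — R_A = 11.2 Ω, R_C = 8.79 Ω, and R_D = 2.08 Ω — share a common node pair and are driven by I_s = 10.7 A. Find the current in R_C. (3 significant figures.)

Conductances: ΣG = 1/11.2 + 1/8.79 + 1/2.08 = 0.6838 (1/Ω).
R_C takes the fraction G_k/ΣG = 0.1138/0.6838 = 0.1664, so I = 10.7 × 0.1664 = 1.780 A.

I ≈ 1.78 A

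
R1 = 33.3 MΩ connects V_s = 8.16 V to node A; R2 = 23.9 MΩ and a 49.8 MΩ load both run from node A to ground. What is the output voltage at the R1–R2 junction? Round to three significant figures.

The load sits in parallel with R2, giving an effective lower resistance R2' = R2·R_L/(R2+R_L) = 16.15 MΩ.
Voltage divider with the loaded lower leg: V_out = 8.16 × 16.15/(33.3 + 16.15) = 8.16 × 0.3266 = 2.665 V.

V_out ≈ 2.66 V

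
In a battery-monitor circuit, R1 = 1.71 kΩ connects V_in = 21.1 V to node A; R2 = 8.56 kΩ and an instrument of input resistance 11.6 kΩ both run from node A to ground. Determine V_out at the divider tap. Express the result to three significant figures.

V_out ≈ 15.7 V

First combine the lower leg with the load: R2 ‖ R_L = 4.925 kΩ.
Then V_out = V_in · R2'/(R1 + R2') = 21.1 × 4.925/6.635 = 15.66 V.
(Unloaded it would be 17.6 V; the load pulls it down.)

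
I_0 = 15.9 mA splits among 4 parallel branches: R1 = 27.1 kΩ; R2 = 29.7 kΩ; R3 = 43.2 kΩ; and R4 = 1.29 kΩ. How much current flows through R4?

ΣG = 1/27.1 + 1/29.7 + 1/43.2 + 1/1.29 = 0.8689.
R4 takes the fraction G_k/ΣG = 0.7752/0.8689 = 0.8921, so I = 15.9 × 0.8921 = 14.19 mA.

I ≈ 14.2 mA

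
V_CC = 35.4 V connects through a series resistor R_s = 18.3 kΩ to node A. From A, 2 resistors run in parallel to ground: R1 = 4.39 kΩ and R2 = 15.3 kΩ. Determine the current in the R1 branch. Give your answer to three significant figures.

Combine the parallel branches: R_p = (1/4.39 + 1/15.3)⁻¹ = 3.411 kΩ.
V_A by voltage divider: V_A = 35.4 × 3.411/(18.3 + 3.411) = 5.562 V.
Branch current I = V_A/R1 = 5.562/4.39 = 1.267 mA.

I ≈ 1.27 mA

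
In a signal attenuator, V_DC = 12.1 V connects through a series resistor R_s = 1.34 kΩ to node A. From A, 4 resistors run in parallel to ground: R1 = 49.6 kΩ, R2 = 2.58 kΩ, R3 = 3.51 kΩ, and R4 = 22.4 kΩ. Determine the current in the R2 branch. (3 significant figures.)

Parallel bank: R_p = 1/(1/49.6 + 1/2.58 + 1/3.51 + 1/22.4) = 1.356 kΩ.
V_A by voltage divider: V_A = 12.1 × 1.356/(1.34 + 1.356) = 6.087 V.
I(R2) = V_A / R2 = 6.087/2.58 = 2.359 mA.

I ≈ 2.36 mA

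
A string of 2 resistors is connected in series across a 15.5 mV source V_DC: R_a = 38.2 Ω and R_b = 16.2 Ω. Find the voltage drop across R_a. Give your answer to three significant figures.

V ≈ 10.9 mV

Total series resistance ΣR = 38.2 + 16.2 = 54.40 Ω.
Voltage divider: V = V_DC · (38.20 / 54.40) = 15.5 × 0.7022 = 10.88 mV.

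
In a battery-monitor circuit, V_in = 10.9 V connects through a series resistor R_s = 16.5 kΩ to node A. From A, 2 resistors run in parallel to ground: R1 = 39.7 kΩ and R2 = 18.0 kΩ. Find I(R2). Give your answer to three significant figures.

Parallel bank: R_p = 1/(1/39.7 + 1/18.0) = 12.38 kΩ.
Node voltage V_A = V_in · R_p/(R_s + R_p) = 10.9 × 0.4288 = 4.674 V.
Branch current I = V_A/R2 = 4.674/18.0 = 0.2596 mA.
(Check via current divider: I_total = 0.3774 mA; share G_k/ΣG = 0.6880 → same result.)

I ≈ 0.260 mA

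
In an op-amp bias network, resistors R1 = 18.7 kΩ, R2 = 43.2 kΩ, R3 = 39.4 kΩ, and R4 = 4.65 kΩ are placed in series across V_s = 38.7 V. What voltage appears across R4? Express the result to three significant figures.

V ≈ 1.70 V

ΣR = 18.7 + 43.2 + 39.4 + 4.65 = 106.0 kΩ.
V = V_s · R/ΣR = 38.7 × 0.04389 = 1.698 V.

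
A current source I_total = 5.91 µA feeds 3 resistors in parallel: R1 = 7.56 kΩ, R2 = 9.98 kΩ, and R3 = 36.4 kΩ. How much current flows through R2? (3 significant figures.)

I ≈ 2.28 µA

Total conductance ΣG = 1/7.56 + 1/9.98 + 1/36.4 = 0.2599 (units of 1/kΩ).
Current divider: I(R2) = I_total · G_k/ΣG = 5.91 × (0.1002/0.2599) = 5.91 × 0.3855 = 2.278 µA.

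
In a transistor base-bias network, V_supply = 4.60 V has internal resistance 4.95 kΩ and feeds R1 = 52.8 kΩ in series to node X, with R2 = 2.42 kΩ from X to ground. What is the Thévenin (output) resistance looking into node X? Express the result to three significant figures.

R1' = 4.95 + 52.8 = 57.75 kΩ (source resistance + R1).
With V_supply suppressed (replaced by a short), R_th = R1' ‖ R2 = (57.75 × 2.42)/(57.75 + 2.42) = 2.323 kΩ.

R_th ≈ 2.32 kΩ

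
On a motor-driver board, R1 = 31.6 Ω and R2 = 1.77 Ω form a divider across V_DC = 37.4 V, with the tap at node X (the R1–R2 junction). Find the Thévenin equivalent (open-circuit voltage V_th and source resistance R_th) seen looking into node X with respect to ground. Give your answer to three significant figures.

V_th ≈ 1.98 V, R_th ≈ 1.68 Ω

With X open, the divider is unloaded: V_th = 37.4 × 1.77/33.37 = 1.984 V.
Zeroing V_DC shorts the top of R1 to ground, so R_th = R1 ‖ R2 = 1.676 Ω.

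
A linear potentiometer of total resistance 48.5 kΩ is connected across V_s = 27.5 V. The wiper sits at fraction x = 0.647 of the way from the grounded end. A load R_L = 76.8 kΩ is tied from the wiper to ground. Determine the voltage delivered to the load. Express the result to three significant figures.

Lower segment x·R_p = 31.38 kΩ; upper segment (1−x)·R_p = 17.12 kΩ.
R_L loads the lower segment: effective lower R = 22.28 kΩ.
Then V_out = V_s · 22.28/(17.12 + 22.28) = 15.55 V.

V_out ≈ 15.5 V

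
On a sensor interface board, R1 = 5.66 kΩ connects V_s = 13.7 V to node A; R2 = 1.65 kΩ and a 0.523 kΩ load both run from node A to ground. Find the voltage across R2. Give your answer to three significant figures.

V_out ≈ 0.898 V

The load sits in parallel with R2, giving an effective lower resistance R2' = R2·R_L/(R2+R_L) = 0.3971 kΩ.
Voltage divider with the loaded lower leg: V_out = 13.7 × 0.3971/(5.66 + 0.3971) = 13.7 × 0.06556 = 0.8982 V.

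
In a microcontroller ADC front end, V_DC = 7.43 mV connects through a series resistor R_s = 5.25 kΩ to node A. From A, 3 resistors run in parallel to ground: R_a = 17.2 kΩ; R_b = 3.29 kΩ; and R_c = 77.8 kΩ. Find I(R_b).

I ≈ 0.761 µA

Equivalent of the parallel group: R_p = 2.667 kΩ.
Node voltage V_A = V_DC · R_p/(R_s + R_p) = 7.43 × 0.3369 = 2.503 mV.
I(R_b) = V_A / R_b = 2.503/3.29 = 0.7608 µA.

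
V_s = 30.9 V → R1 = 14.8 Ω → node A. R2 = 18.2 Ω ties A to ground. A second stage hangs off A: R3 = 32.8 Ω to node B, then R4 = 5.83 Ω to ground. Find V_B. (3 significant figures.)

Node A sees R2 in parallel with the series input of stage 2, R3 + R4 = 38.63 Ω.
Effective lower resistance at A: R2 ‖ 38.63 = 12.37 Ω.
So V_A = 30.9 × 0.4553 = 14.07 V.
Then the unloaded second divider: V_B = V_A × R4/(R3+R4) = 14.07 × 0.1509 = 2.123 V.

V_B ≈ 2.12 V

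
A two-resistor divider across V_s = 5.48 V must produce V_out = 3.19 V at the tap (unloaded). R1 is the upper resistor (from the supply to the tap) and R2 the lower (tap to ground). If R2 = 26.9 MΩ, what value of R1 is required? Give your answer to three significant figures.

R1 ≈ 19.3 MΩ

V_out/V_s = R2/(R1+R2) = 0.5821.
Rearranging, R1 = R2·(1−k)/k = 26.9 × 0.7179 = 19.31 MΩ.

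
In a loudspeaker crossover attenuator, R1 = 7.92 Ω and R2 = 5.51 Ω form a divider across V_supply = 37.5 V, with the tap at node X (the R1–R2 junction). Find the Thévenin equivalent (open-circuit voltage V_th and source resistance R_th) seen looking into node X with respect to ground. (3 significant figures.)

Open-circuit (no load on X): V_th = V_supply · R2/(R1 + R2) = 37.5 × 5.51/(7.920 + 5.51) = 15.39 V.
With V_supply suppressed (replaced by a short), R_th = R1 ‖ R2 = (7.920 × 5.51)/(7.920 + 5.51) = 3.249 Ω.

V_th ≈ 15.4 V, R_th ≈ 3.25 Ω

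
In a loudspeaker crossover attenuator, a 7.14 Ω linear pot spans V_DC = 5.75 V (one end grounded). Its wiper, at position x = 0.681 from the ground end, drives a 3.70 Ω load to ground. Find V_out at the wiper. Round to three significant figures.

The pot divides into 2.278 Ω above the wiper and 4.862 Ω below.
Lower segment in parallel with the load: 4.862 ‖ 3.70 = 2.101 Ω.
Then V_out = V_DC · 2.101/(2.278 + 2.101) = 2.759 V.
(Unloaded: V_out = x·V_DC = 3.92 V.)

V_out ≈ 2.76 V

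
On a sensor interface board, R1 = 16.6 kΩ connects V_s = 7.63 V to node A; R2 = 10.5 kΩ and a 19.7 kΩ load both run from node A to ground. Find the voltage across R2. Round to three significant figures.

V_out ≈ 2.23 V

First combine the lower leg with the load: R2 ‖ R_L = 6.849 kΩ.
Now apply the divider: V_out = 7.63 × 0.2921 = 2.229 V.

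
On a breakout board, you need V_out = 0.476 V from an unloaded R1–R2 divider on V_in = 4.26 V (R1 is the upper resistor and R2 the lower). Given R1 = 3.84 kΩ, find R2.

R2 ≈ 0.483 kΩ

The divider ratio is R2/(R1+R2) = 0.476/4.26 = 0.1117.
R2 = R1 · 0.1117/(1 − 0.1117) = 0.4830 kΩ.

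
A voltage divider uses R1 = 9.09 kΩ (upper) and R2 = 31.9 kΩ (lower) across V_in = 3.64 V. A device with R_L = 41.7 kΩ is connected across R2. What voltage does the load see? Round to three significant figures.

V_out ≈ 2.42 V

R2 ‖ R_L = (31.9 × 41.7)/(31.9 + 41.7) = 18.07 kΩ.
Then V_out = V_in · R2'/(R1 + R2') = 3.64 × 18.07/27.16 = 2.422 V.
(Unloaded it would be 2.83 V; the load pulls it down.)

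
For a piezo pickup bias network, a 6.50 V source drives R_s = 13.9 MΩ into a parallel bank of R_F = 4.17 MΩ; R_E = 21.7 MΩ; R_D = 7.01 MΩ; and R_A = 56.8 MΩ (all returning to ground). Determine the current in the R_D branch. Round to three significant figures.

I ≈ 0.129 µA

Equivalent of the parallel group: R_p = 2.241 MΩ.
V_A = 6.50 × 2.241/16.14 = 0.9026 V.
Branch current I = V_A/R_D = 0.9026/7.01 = 0.1288 µA.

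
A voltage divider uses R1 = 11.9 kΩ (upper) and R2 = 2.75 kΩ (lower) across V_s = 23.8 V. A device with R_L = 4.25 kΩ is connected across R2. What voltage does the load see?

The load sits in parallel with R2, giving an effective lower resistance R2' = R2·R_L/(R2+R_L) = 1.670 kΩ.
Voltage divider with the loaded lower leg: V_out = 23.8 × 1.670/(11.9 + 1.670) = 23.8 × 0.1230 = 2.928 V.
(Unloaded it would be 4.47 V; the load pulls it down.)

V_out ≈ 2.93 V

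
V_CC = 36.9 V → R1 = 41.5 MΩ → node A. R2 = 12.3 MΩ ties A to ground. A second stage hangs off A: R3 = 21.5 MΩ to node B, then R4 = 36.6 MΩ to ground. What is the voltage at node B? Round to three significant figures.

V_B ≈ 4.57 V

The second stage (R3 + R4 = 58.10 MΩ) loads node A in parallel with R2.
R2 ‖ (R3+R4) = 10.15 MΩ.
So V_A = 36.9 × 0.1965 = 7.252 V.
Then the unloaded second divider: V_B = V_A × R4/(R3+R4) = 7.252 × 0.6299 = 4.568 V.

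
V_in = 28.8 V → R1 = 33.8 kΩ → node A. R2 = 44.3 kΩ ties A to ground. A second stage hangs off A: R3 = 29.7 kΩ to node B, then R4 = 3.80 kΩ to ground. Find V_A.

V_A ≈ 10.4 V

Looking into the second stage from A: R3 + R4 = 33.50 kΩ appears in parallel with R2.
Effective lower resistance at A: R2 ‖ 33.50 = 19.08 kΩ.
So V_A = 28.8 × 0.3608 = 10.39 V.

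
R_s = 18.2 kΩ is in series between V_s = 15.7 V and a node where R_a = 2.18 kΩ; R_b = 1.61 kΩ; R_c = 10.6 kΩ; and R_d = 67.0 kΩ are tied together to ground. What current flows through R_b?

I ≈ 0.431 mA

Equivalent of the parallel group: R_p = 0.8410 kΩ.
V_A by voltage divider: V_A = 15.7 × 0.8410/(18.2 + 0.8410) = 0.6934 V.
I(R_b) = V_A / R_b = 0.6934/1.61 = 0.4307 mA.
(Check via current divider: I_total = 0.8245 mA; share G_k/ΣG = 0.5223 → same result.)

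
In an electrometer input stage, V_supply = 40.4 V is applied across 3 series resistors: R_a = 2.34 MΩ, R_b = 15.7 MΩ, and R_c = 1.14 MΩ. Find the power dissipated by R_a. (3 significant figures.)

P ≈ 10.4 µW

ΣR = 19.18 MΩ → I = 40.4/19.18 = 2.106 µA.
P = I²R = 4.437 × 2.34 = 10.38 µW.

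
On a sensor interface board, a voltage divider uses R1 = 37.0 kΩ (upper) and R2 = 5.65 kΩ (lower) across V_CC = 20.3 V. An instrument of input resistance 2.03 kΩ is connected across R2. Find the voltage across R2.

V_out ≈ 0.788 V

The load sits in parallel with R2, giving an effective lower resistance R2' = R2·R_L/(R2+R_L) = 1.493 kΩ.
Then V_out = V_CC · R2'/(R1 + R2') = 20.3 × 1.493/38.49 = 0.7876 V.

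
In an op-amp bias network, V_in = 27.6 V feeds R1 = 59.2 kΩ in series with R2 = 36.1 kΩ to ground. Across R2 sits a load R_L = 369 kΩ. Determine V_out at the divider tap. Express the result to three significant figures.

V_out ≈ 9.86 V

First combine the lower leg with the load: R2 ‖ R_L = 32.88 kΩ.
Then V_out = V_in · R2'/(R1 + R2') = 27.6 × 32.88/92.08 = 9.856 V.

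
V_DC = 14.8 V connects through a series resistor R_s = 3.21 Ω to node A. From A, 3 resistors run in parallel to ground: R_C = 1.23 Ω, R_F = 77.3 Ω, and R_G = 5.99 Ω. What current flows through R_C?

Parallel bank: R_p = 1/(1/1.23 + 1/77.3 + 1/5.99) = 1.007 Ω.
V_A = 14.8 × 1.007/4.217 = 3.535 V.
Branch current I = V_A/R_C = 3.535/1.23 = 2.874 A.

I ≈ 2.87 A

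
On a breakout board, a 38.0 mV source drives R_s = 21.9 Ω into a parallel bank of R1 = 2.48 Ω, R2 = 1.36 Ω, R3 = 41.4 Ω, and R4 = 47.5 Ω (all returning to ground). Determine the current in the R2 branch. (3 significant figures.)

Parallel bank: R_p = 1/(1/2.48 + 1/1.36 + 1/41.4 + 1/47.5) = 0.8448 Ω.
V_A by voltage divider: V_A = 38.0 × 0.8448/(21.9 + 0.8448) = 1.411 mV.
Branch current I = V_A/R2 = 1.411/1.36 = 1.038 mA.

I ≈ 1.04 mA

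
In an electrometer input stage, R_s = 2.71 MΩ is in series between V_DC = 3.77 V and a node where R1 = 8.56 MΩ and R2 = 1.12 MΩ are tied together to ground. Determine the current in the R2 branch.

I ≈ 0.901 µA

Parallel bank: R_p = 1/(1/8.56 + 1/1.12) = 0.9904 MΩ.
Node voltage V_A = V_DC · R_p/(R_s + R_p) = 3.77 × 0.2676 = 1.009 V.
I(R2) = V_A / R2 = 1.009/1.12 = 0.9009 µA.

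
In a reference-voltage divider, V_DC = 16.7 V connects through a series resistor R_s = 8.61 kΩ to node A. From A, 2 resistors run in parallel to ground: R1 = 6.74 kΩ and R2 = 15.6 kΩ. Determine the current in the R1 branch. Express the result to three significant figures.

Equivalent of the parallel group: R_p = 4.707 kΩ.
V_A by voltage divider: V_A = 16.7 × 4.707/(8.61 + 4.707) = 5.902 V.
Branch current I = V_A/R1 = 5.902/6.74 = 0.8757 mA.

I ≈ 0.876 mA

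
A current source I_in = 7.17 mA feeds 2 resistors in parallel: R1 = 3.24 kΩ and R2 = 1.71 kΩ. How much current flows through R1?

For two parallel branches, I_k = I_in · (other R)/(sum of R).
So I = 7.17 × 1.71/4.950 = 2.477 mA.

I ≈ 2.48 mA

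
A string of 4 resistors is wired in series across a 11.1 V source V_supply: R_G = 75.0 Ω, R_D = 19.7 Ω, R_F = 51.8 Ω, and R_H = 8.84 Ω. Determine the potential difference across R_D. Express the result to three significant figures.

V ≈ 1.41 V

Total series resistance ΣR = 75.0 + 19.7 + 51.8 + 8.84 = 155.3 Ω.
V = V_supply · R/ΣR = 11.1 × 0.1268 = 1.408 V.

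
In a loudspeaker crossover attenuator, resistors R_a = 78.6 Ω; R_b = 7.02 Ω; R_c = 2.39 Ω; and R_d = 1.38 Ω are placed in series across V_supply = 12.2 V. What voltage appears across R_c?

ΣR = 78.6 + 7.02 + 2.39 + 1.38 = 89.39 Ω.
Voltage divider: V = V_supply · (2.390 / 89.39) = 12.2 × 0.02674 = 0.3262 V.

V ≈ 0.326 V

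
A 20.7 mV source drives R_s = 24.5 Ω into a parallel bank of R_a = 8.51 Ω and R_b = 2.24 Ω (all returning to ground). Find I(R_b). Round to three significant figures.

I ≈ 0.624 mA

Equivalent of the parallel group: R_p = 1.773 Ω.
V_A = 20.7 × 1.773/26.27 = 1.397 mV.
I(R_b) = V_A / R_b = 1.397/2.24 = 0.6237 mA.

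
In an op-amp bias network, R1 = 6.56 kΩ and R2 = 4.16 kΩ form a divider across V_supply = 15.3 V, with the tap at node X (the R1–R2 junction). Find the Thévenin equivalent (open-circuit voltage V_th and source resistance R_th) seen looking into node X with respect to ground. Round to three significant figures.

V_th ≈ 5.94 V, R_th ≈ 2.55 kΩ

V_th is the unloaded tap voltage: V_supply · R2/(R1+R2) = 15.3 × 0.3881 = 5.937 V.
Looking into X with the source shorted: R_th = R1·R2/(R1+R2) = 6.560 × 4.16/10.72 = 2.546 kΩ.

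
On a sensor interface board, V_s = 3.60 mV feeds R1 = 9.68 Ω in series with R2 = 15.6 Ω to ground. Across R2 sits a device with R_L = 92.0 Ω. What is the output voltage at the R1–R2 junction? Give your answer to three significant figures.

V_out ≈ 2.09 mV

First combine the lower leg with the load: R2 ‖ R_L = 13.34 Ω.
Now apply the divider: V_out = 3.60 × 0.5795 = 2.086 mV.
(Unloaded it would be 2.22 mV; the load pulls it down.)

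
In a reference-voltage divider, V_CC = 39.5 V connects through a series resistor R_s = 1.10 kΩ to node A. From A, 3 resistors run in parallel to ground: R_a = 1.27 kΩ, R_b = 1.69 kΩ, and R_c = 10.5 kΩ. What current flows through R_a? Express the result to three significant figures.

Combine the parallel branches: R_p = (1/1.27 + 1/1.69 + 1/10.5)⁻¹ = 0.6783 kΩ.
V_A = 39.5 × 0.6783/1.778 = 15.07 V.
I(R_a) = V_A / R_a = 15.07/1.27 = 11.86 mA.
(Check via current divider: I_total = 22.21 mA; share G_k/ΣG = 0.5341 → same result.)

I ≈ 11.9 mA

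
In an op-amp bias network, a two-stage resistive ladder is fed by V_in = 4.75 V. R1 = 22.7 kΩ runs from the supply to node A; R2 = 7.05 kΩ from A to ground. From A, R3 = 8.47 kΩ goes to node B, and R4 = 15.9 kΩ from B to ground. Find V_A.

V_A ≈ 0.922 V

The second stage (R3 + R4 = 24.37 kΩ) loads node A in parallel with R2.
Effective lower resistance at A: R2 ‖ 24.37 = 5.468 kΩ.
V_A = 4.75 × 5.468/(22.7 + 5.468) = 0.9221 V.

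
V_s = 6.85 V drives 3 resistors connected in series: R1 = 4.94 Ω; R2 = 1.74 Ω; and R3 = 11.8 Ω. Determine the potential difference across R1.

ΣR = 4.94 + 1.74 + 11.8 = 18.48 Ω.
Voltage divider: V = V_s · (4.940 / 18.48) = 6.85 × 0.2673 = 1.831 V.

V ≈ 1.83 V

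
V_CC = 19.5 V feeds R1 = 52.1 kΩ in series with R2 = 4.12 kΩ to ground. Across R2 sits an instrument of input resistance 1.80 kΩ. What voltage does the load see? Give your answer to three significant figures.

V_out ≈ 0.458 V

The load sits in parallel with R2, giving an effective lower resistance R2' = R2·R_L/(R2+R_L) = 1.253 kΩ.
Now apply the divider: V_out = 19.5 × 0.02348 = 0.4579 V.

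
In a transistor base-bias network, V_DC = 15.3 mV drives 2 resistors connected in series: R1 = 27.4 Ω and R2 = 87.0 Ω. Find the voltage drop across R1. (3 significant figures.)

V ≈ 3.66 mV

Total series resistance ΣR = 27.4 + 87.0 = 114.4 Ω.
Voltage divider: V = V_DC · (27.40 / 114.4) = 15.3 × 0.2395 = 3.665 mV.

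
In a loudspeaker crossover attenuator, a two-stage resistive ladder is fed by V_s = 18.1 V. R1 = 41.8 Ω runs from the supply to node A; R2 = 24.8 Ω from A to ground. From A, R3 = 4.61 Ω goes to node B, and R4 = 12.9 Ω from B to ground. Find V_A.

The second stage (R3 + R4 = 17.51 Ω) loads node A in parallel with R2.
Effective lower resistance at A: R2 ‖ 17.51 = 10.26 Ω.
First divider: V_A = V_s · 10.26/(41.8 + 10.26) = 3.568 V.

V_A ≈ 3.57 V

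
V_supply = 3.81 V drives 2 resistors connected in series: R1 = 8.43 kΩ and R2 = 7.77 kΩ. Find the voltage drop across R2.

V ≈ 1.83 V

ΣR = 8.43 + 7.77 = 16.20 kΩ.
Voltage divider: V = V_supply · (7.770 / 16.20) = 3.81 × 0.4796 = 1.827 V.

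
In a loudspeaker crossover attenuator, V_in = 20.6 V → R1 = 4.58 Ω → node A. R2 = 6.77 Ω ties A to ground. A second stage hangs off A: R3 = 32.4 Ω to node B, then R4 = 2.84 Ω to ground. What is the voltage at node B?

Node A sees R2 in parallel with the series input of stage 2, R3 + R4 = 35.24 Ω.
Effective lower resistance at A: R2 ‖ 35.24 = 5.679 Ω.
V_A = 20.6 × 5.679/(4.58 + 5.679) = 11.40 V.
V_B = V_A × 0.08059 = 0.9190 V.

V_B ≈ 0.919 V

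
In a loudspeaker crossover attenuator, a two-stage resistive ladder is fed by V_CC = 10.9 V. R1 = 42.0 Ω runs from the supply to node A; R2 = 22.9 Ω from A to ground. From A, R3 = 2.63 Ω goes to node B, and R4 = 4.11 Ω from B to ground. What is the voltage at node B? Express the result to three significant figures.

Looking into the second stage from A: R3 + R4 = 6.740 Ω appears in parallel with R2.
R2 ‖ (R3+R4) = 5.207 Ω.
So V_A = 10.9 × 0.1103 = 1.202 V.
Then the unloaded second divider: V_B = V_A × R4/(R3+R4) = 1.202 × 0.6098 = 0.7332 V.

V_B ≈ 0.733 V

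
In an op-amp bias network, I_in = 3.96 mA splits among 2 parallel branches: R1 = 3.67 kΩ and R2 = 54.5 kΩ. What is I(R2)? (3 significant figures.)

With just two branches, the current splits inversely with resistance.
So I = 3.96 × 3.67/58.17 = 0.2498 mA.

I ≈ 0.250 mA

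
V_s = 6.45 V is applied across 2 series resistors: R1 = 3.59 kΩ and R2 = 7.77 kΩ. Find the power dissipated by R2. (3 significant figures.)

P ≈ 2.50 mW

Series current I = V_s/ΣR = 6.45/11.36 = 0.5678 mA.
V(R2) = I·R = 4.412 V; P = V·I = 4.412 × 0.5678 = 2.505 mW.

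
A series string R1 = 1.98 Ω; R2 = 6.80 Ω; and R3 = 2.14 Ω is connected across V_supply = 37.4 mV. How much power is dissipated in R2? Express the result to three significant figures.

P ≈ 79.8 µW

Series current I = V_supply/ΣR = 37.4/10.92 = 3.425 mA.
P(R2) = I²·R2 = (3.425)² × 6.80 = 79.76 µW.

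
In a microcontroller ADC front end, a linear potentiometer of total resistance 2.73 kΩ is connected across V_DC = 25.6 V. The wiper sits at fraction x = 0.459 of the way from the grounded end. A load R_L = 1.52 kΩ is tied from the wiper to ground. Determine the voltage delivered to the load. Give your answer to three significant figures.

V_out ≈ 8.13 V

Split the track: R_lower = x·R_p = 1.253 kΩ, R_upper = (1−x)·R_p = 1.477 kΩ.
R_L loads the lower segment: effective lower R = 0.6868 kΩ.
Then V_out = V_DC · 0.6868/(1.477 + 0.6868) = 8.126 V.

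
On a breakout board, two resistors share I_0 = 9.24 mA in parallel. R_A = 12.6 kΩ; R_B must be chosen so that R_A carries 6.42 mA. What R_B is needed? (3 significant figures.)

R_B ≈ 28.7 kΩ

Two-branch current divider: I_A = I_0 · R_B/(R_A + R_B).
With f = 0.6948, R_B = R_A · f/(1−f) = 12.6 × 2.277 = 28.69 kΩ.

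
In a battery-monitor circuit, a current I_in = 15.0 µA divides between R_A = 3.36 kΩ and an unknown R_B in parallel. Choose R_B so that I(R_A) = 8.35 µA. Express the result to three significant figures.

Two-branch current divider: I_A = I_in · R_B/(R_A + R_B).
8.35/15.0 = R_B/(R_A + R_B) → R_B = R_A · (0.5567)/(1 − 0.5567) = 3.36 × 1.256 = 4.219 kΩ.

R_B ≈ 4.22 kΩ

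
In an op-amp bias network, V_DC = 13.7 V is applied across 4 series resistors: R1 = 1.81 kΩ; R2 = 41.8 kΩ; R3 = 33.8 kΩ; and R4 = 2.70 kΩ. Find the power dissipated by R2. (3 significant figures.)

Series current I = V_DC/ΣR = 13.7/80.11 = 0.1710 mA.
P(R2) = I²·R2 = (0.1710)² × 41.8 = 1.222 mW.

P ≈ 1.22 mW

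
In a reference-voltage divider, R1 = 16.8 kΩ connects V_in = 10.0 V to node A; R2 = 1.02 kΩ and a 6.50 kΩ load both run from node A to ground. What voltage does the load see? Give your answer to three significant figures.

V_out ≈ 0.499 V

The load sits in parallel with R2, giving an effective lower resistance R2' = R2·R_L/(R2+R_L) = 0.8816 kΩ.
Voltage divider with the loaded lower leg: V_out = 10.0 × 0.8816/(16.8 + 0.8816) = 10.0 × 0.04986 = 0.4986 V.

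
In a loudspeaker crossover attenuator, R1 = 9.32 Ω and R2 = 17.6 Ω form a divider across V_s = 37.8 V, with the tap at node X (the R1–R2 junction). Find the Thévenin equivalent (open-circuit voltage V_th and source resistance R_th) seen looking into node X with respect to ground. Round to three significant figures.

V_th ≈ 24.7 V, R_th ≈ 6.09 Ω

With X open, the divider is unloaded: V_th = 37.8 × 17.6/26.92 = 24.71 V.
Looking into X with the source shorted: R_th = R1·R2/(R1+R2) = 9.320 × 17.6/26.92 = 6.093 Ω.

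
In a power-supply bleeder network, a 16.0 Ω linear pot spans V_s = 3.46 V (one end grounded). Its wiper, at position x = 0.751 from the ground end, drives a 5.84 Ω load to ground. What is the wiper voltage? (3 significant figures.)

V_out ≈ 1.72 V

Split the track: R_lower = x·R_p = 12.02 Ω, R_upper = (1−x)·R_p = 3.984 Ω.
(x·R_p) ‖ R_L = 3.930 Ω.
V_out = 3.46 × 3.930/(3.984 + 3.930) = 1.718 V.
(Unloaded: V_out = x·V_s = 2.60 V.)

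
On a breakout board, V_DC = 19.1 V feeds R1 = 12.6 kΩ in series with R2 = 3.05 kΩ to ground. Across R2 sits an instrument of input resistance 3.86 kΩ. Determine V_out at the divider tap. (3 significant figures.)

V_out ≈ 2.28 V

First combine the lower leg with the load: R2 ‖ R_L = 1.704 kΩ.
Then V_out = V_DC · R2'/(R1 + R2') = 19.1 × 1.704/14.30 = 2.275 V.
(Unloaded it would be 3.72 V; the load pulls it down.)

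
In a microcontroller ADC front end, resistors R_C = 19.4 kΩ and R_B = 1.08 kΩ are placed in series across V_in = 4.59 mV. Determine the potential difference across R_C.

Total series resistance ΣR = 19.4 + 1.08 = 20.48 kΩ.
By the voltage-divider rule, V = 4.59 × 19.40/20.48 = 4.348 mV.

V ≈ 4.35 mV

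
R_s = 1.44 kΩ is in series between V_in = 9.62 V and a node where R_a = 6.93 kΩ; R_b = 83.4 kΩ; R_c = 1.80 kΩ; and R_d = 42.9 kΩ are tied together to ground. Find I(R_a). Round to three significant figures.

I ≈ 0.674 mA

Equivalent of the parallel group: R_p = 1.360 kΩ.
V_A = 9.62 × 1.360/2.800 = 4.673 V.
I(R_a) = V_A / R_a = 4.673/6.93 = 0.6743 mA.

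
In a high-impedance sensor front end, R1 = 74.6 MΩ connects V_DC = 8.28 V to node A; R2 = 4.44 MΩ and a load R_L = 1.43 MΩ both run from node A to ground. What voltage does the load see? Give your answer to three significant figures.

First combine the lower leg with the load: R2 ‖ R_L = 1.082 MΩ.
Then V_out = V_DC · R2'/(R1 + R2') = 8.28 × 1.082/75.68 = 0.1183 V.
(Unloaded it would be 0.465 V; the load pulls it down.)

V_out ≈ 0.118 V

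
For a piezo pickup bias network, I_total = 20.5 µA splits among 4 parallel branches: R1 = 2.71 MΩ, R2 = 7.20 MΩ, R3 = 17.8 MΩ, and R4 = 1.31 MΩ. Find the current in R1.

ΣG = 1/2.71 + 1/7.20 + 1/17.8 + 1/1.31 = 1.327.
Current divider: I(R1) = I_total · G_k/ΣG = 20.5 × (0.3690/1.327) = 20.5 × 0.2780 = 5.699 µA.

I ≈ 5.70 µA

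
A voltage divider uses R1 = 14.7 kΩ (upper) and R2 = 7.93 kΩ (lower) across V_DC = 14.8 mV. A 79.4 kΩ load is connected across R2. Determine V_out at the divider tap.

First combine the lower leg with the load: R2 ‖ R_L = 7.210 kΩ.
Now apply the divider: V_out = 14.8 × 0.3291 = 4.870 mV.

V_out ≈ 4.87 mV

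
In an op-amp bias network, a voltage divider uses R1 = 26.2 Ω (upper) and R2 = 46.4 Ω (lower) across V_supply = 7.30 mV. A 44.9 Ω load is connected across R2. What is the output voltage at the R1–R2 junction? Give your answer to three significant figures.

The load sits in parallel with R2, giving an effective lower resistance R2' = R2·R_L/(R2+R_L) = 22.82 Ω.
Then V_out = V_supply · R2'/(R1 + R2') = 7.30 × 22.82/49.02 = 3.398 mV.

V_out ≈ 3.40 mV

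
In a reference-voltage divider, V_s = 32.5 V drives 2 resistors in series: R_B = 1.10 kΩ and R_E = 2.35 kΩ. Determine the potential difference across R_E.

V ≈ 22.1 V

Series total: ΣR = 1.10 + 2.35 = 3.450 kΩ.
V = V_s · R/ΣR = 32.5 × 0.6812 = 22.14 V.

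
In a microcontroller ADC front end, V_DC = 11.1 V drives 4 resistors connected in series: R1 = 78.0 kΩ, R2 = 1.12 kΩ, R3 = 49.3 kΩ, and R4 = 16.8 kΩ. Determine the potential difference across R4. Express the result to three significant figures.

V ≈ 1.28 V

ΣR = 78.0 + 1.12 + 49.3 + 16.8 = 145.2 kΩ.
V = V_DC · R/ΣR = 11.1 × 0.1157 = 1.284 V.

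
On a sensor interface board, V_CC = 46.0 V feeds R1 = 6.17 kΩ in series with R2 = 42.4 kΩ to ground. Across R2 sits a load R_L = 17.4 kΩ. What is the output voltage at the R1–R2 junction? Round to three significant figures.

V_out ≈ 30.7 V

R2 ‖ R_L = (42.4 × 17.4)/(42.4 + 17.4) = 12.34 kΩ.
Then V_out = V_CC · R2'/(R1 + R2') = 46.0 × 12.34/18.51 = 30.66 V.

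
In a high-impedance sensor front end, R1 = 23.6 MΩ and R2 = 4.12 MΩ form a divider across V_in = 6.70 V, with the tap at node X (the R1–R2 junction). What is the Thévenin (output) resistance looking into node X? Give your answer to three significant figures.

Looking into X with the source shorted: R_th = R1·R2/(R1+R2) = 23.60 × 4.12/27.72 = 3.508 MΩ.

R_th ≈ 3.51 MΩ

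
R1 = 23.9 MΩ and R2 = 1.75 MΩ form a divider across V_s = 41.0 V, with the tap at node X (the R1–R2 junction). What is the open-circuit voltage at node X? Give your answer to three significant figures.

V_th ≈ 2.80 V

V_th is the unloaded tap voltage: V_s · R2/(R1+R2) = 41.0 × 0.06823 = 2.797 V.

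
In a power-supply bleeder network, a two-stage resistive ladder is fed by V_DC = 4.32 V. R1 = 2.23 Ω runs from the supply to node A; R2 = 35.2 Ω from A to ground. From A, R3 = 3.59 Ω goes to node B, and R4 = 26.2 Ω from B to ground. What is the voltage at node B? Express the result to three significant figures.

V_B ≈ 3.34 V

Looking into the second stage from A: R3 + R4 = 29.79 Ω appears in parallel with R2.
Effective lower resistance at A: R2 ‖ 29.79 = 16.13 Ω.
So V_A = 4.32 × 0.8786 = 3.795 V.
Stage 2 is unloaded, so V_B = V_A · R4/(R3+R4) = 3.795 × 26.2/29.79 = 3.338 V.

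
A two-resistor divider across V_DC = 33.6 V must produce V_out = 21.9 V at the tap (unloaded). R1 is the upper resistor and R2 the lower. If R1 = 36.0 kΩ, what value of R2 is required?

R2 ≈ 67.4 kΩ

Required fraction k = V_out/V_DC = 0.6518.
R2 = R1 · 0.6518/(1 − 0.6518) = 67.38 kΩ.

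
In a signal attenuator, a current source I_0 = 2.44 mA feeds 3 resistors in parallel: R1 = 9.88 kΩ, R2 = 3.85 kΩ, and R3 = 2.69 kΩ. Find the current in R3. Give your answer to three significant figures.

ΣG = 1/9.88 + 1/3.85 + 1/2.69 = 0.7327.
Current divider: I(R3) = I_0 · G_k/ΣG = 2.44 × (0.3717/0.7327) = 2.44 × 0.5074 = 1.238 mA.

I ≈ 1.24 mA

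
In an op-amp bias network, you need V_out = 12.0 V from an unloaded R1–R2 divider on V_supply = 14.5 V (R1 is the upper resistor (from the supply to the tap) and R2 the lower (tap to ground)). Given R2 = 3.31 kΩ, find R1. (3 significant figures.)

The divider ratio is R2/(R1+R2) = 12.0/14.5 = 0.8276.
R1 = R2·(1/k − 1) = 3.31 × 0.2083 = 0.6896 kΩ.

R1 ≈ 0.690 kΩ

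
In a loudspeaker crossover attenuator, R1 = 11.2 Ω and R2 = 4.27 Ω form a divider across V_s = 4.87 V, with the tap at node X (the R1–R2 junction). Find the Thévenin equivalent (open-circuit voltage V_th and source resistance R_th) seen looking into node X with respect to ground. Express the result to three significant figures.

V_th ≈ 1.34 V, R_th ≈ 3.09 Ω

With X open, the divider is unloaded: V_th = 4.87 × 4.27/15.47 = 1.344 V.
Zeroing V_s shorts the top of R1 to ground, so R_th = R1 ‖ R2 = 3.091 Ω.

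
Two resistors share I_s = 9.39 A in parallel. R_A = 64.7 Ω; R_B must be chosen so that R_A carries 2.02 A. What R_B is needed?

Two-branch current divider: I_A = I_s · R_B/(R_A + R_B).
With f = 0.2151, R_B = R_A · f/(1−f) = 64.7 × 0.2741 = 17.73 Ω.

R_B ≈ 17.7 Ω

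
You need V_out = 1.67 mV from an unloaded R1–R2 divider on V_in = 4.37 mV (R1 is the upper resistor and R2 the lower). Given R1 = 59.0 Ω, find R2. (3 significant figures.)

R2 ≈ 36.5 Ω

V_out/V_in = R2/(R1+R2) = 0.3822.
Rearranging, R2 = R1·k/(1−k) = 59.0 × 0.6185 = 36.49 Ω.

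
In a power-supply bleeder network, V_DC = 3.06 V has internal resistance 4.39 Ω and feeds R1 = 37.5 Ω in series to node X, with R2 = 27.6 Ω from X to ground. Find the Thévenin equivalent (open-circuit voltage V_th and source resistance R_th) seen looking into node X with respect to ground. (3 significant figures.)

V_th ≈ 1.22 V, R_th ≈ 16.6 Ω

R1' = 4.39 + 37.5 = 41.89 Ω (source resistance + R1).
Open-circuit (no load on X): V_th = V_DC · R2/(R1' + R2) = 3.06 × 27.6/(41.89 + 27.6) = 1.215 V.
Looking into X with the source shorted: R_th = R1'·R2/(R1'+R2) = 41.89 × 27.6/69.49 = 16.64 Ω.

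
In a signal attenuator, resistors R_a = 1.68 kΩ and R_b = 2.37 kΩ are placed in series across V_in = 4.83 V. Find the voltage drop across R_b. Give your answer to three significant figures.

V ≈ 2.83 V

Series total: ΣR = 1.68 + 2.37 = 4.050 kΩ.
V = V_in · R/ΣR = 4.83 × 0.5852 = 2.826 V.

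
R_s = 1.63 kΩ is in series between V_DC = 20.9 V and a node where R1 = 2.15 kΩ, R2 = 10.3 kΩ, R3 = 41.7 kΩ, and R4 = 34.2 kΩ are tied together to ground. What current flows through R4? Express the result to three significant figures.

Equivalent of the parallel group: R_p = 1.625 kΩ.
V_A by voltage divider: V_A = 20.9 × 1.625/(1.63 + 1.625) = 10.43 V.
Branch current I = V_A/R4 = 10.43/34.2 = 0.3051 mA.

I ≈ 0.305 mA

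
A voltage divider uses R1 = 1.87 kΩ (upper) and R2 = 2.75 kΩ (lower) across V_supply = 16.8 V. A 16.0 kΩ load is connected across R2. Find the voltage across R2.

V_out ≈ 9.35 V

R2 ‖ R_L = (2.75 × 16.0)/(2.75 + 16.0) = 2.347 kΩ.
Voltage divider with the loaded lower leg: V_out = 16.8 × 2.347/(1.87 + 2.347) = 16.8 × 0.5565 = 9.350 V.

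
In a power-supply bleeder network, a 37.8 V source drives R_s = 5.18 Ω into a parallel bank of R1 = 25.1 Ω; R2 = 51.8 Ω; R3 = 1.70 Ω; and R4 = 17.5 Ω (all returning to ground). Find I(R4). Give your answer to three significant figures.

Equivalent of the parallel group: R_p = 1.419 Ω.
V_A = 37.8 × 1.419/6.599 = 8.130 V.
I(R4) = V_A / R4 = 8.130/17.5 = 0.4646 A.

I ≈ 0.465 A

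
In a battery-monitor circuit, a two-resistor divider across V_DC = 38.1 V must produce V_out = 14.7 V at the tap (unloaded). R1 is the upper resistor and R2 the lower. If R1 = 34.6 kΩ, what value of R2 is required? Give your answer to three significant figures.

Required fraction k = V_out/V_DC = 0.3858.
Rearranging, R2 = R1·k/(1−k) = 34.6 × 0.6282 = 21.74 kΩ.

R2 ≈ 21.7 kΩ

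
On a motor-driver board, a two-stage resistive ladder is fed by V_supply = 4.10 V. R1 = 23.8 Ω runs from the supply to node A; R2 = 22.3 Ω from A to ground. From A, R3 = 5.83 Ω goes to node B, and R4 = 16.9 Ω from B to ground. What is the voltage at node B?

V_B ≈ 0.979 V

Looking into the second stage from A: R3 + R4 = 22.73 Ω appears in parallel with R2.
R2 ‖ (R3+R4) = 11.26 Ω.
So V_A = 4.10 × 0.3211 = 1.316 V.
Then the unloaded second divider: V_B = V_A × R4/(R3+R4) = 1.316 × 0.7435 = 0.9788 V.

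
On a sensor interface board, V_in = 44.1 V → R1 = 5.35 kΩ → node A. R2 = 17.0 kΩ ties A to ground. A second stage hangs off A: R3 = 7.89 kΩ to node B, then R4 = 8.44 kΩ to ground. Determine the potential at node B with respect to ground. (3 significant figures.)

V_B ≈ 13.9 V

Node A sees R2 in parallel with the series input of stage 2, R3 + R4 = 16.33 kΩ.
R2 ‖ (R3+R4) = 8.329 kΩ.
So V_A = 44.1 × 0.6089 = 26.85 V.
Then the unloaded second divider: V_B = V_A × R4/(R3+R4) = 26.85 × 0.5168 = 13.88 V.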